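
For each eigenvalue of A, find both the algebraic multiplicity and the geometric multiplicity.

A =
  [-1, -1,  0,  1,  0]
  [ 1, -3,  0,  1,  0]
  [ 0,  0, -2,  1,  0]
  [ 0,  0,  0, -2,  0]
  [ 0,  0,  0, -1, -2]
λ = -2: alg = 5, geom = 3

Step 1 — factor the characteristic polynomial to read off the algebraic multiplicities:
  χ_A(x) = (x + 2)^5

Step 2 — compute geometric multiplicities via the rank-nullity identity g(λ) = n − rank(A − λI):
  rank(A − (-2)·I) = 2, so dim ker(A − (-2)·I) = n − 2 = 3

Summary:
  λ = -2: algebraic multiplicity = 5, geometric multiplicity = 3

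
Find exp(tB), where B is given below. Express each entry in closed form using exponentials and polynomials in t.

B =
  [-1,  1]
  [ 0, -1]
e^{tB} =
  [exp(-t), t*exp(-t)]
  [0, exp(-t)]

Strategy: write B = P · J · P⁻¹ where J is a Jordan canonical form, so e^{tB} = P · e^{tJ} · P⁻¹, and e^{tJ} can be computed block-by-block.

B has Jordan form
J =
  [-1,  1]
  [ 0, -1]
(up to reordering of blocks).

Per-block formulas:
  For a 2×2 Jordan block J_2(-1): exp(t · J_2(-1)) = e^(-1t)·(I + t·N), where N is the 2×2 nilpotent shift.

After assembling e^{tJ} and conjugating by P, we get:

e^{tB} =
  [exp(-t), t*exp(-t)]
  [0, exp(-t)]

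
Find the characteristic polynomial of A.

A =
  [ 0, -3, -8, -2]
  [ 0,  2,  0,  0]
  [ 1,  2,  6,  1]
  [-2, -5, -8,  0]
x^4 - 8*x^3 + 24*x^2 - 32*x + 16

Expanding det(x·I − A) (e.g. by cofactor expansion or by noting that A is similar to its Jordan form J, which has the same characteristic polynomial as A) gives
  χ_A(x) = x^4 - 8*x^3 + 24*x^2 - 32*x + 16
which factors as (x - 2)^4. The eigenvalues (with algebraic multiplicities) are λ = 2 with multiplicity 4.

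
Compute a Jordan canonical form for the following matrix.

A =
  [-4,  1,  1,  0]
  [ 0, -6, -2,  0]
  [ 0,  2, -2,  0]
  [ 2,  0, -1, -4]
J_2(-4) ⊕ J_2(-4)

The characteristic polynomial is
  det(x·I − A) = x^4 + 16*x^3 + 96*x^2 + 256*x + 256 = (x + 4)^4

Eigenvalues and multiplicities (the geometric multiplicity of λ is n − rank(A − λI), which equals the number of Jordan blocks for λ):
  λ = -4: algebraic multiplicity = 4, geometric multiplicity = 2

Determining the block sizes for each eigenvalue:
  λ = -4: with am = 4 and gm = 2, the partition is not yet determined (e.g. several partitions of 4 into 2 parts exist). Let N = A − (-4)·I. Computing rank(N^1) = 2, rank(N^2) = 0; the number of blocks of size ≥ j is rank(N^{j−1}) − rank(N^j), giving [2, 2]. So we have 2 block(s) of size 2 → block sizes [2, 2]

Assembling the blocks gives a Jordan form
J =
  [-4,  1,  0,  0]
  [ 0, -4,  0,  0]
  [ 0,  0, -4,  1]
  [ 0,  0,  0, -4]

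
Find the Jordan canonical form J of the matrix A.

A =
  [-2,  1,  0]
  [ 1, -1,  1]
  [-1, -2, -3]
J_3(-2)

The characteristic polynomial is
  det(x·I − A) = x^3 + 6*x^2 + 12*x + 8 = (x + 2)^3

Eigenvalues and multiplicities (the geometric multiplicity of λ is n − rank(A − λI), which equals the number of Jordan blocks for λ):
  λ = -2: algebraic multiplicity = 3, geometric multiplicity = 1

Determining the block sizes for each eigenvalue:
  λ = -2: one block (gm = 1), so the single block has size am = 3 → block sizes [3]

Assembling the blocks gives a Jordan form
J =
  [-2,  1,  0]
  [ 0, -2,  1]
  [ 0,  0, -2]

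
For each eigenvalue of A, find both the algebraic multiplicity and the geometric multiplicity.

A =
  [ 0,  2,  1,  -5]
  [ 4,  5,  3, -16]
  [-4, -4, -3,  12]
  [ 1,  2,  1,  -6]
λ = -1: alg = 4, geom = 2

Step 1 — factor the characteristic polynomial to read off the algebraic multiplicities:
  χ_A(x) = (x + 1)^4

Step 2 — compute geometric multiplicities via the rank-nullity identity g(λ) = n − rank(A − λI):
  rank(A − (-1)·I) = 2, so dim ker(A − (-1)·I) = n − 2 = 2

Summary:
  λ = -1: algebraic multiplicity = 4, geometric multiplicity = 2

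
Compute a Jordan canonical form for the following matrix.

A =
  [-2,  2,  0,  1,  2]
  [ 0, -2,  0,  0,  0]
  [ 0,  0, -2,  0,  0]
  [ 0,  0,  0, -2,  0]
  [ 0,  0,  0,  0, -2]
J_2(-2) ⊕ J_1(-2) ⊕ J_1(-2) ⊕ J_1(-2)

The characteristic polynomial is
  det(x·I − A) = x^5 + 10*x^4 + 40*x^3 + 80*x^2 + 80*x + 32 = (x + 2)^5

Eigenvalues and multiplicities (the geometric multiplicity of λ is n − rank(A − λI), which equals the number of Jordan blocks for λ):
  λ = -2: algebraic multiplicity = 5, geometric multiplicity = 4

Determining the block sizes for each eigenvalue:
  λ = -2: 4 blocks summing to 5 forces exactly one block of size 2 and the rest size 1 → block sizes [2, 1, 1, 1]

Assembling the blocks gives a Jordan form
J =
  [-2,  1,  0,  0,  0]
  [ 0, -2,  0,  0,  0]
  [ 0,  0, -2,  0,  0]
  [ 0,  0,  0, -2,  0]
  [ 0,  0,  0,  0, -2]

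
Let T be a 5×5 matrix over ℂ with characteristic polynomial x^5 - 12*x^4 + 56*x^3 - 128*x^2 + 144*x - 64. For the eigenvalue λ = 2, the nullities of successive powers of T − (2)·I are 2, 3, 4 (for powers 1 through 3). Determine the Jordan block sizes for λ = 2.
Block sizes for λ = 2: [3, 1]

From the dimensions of kernels of powers, the number of Jordan blocks of size at least j is d_j − d_{j−1} where d_j = dim ker(N^j) (with d_0 = 0). Computing the differences gives [2, 1, 1].
The number of blocks of size exactly k is (#blocks of size ≥ k) − (#blocks of size ≥ k + 1), so the partition is: 1 block(s) of size 1, 1 block(s) of size 3.
In nonincreasing order the block sizes are [3, 1].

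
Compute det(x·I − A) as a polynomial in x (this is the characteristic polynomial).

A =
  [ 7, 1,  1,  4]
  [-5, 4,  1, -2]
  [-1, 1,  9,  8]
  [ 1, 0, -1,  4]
x^4 - 24*x^3 + 216*x^2 - 864*x + 1296

Expanding det(x·I − A) (e.g. by cofactor expansion or by noting that A is similar to its Jordan form J, which has the same characteristic polynomial as A) gives
  χ_A(x) = x^4 - 24*x^3 + 216*x^2 - 864*x + 1296
which factors as (x - 6)^4. The eigenvalues (with algebraic multiplicities) are λ = 6 with multiplicity 4.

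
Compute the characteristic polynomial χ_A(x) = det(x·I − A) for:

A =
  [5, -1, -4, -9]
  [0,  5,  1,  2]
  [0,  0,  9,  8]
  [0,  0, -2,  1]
x^4 - 20*x^3 + 150*x^2 - 500*x + 625

Expanding det(x·I − A) (e.g. by cofactor expansion or by noting that A is similar to its Jordan form J, which has the same characteristic polynomial as A) gives
  χ_A(x) = x^4 - 20*x^3 + 150*x^2 - 500*x + 625
which factors as (x - 5)^4. The eigenvalues (with algebraic multiplicities) are λ = 5 with multiplicity 4.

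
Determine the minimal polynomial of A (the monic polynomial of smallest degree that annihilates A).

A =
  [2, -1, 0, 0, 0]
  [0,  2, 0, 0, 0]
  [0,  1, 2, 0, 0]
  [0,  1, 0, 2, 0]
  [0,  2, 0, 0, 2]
x^2 - 4*x + 4

The characteristic polynomial is χ_A(x) = (x - 2)^5, so the eigenvalues are known. The minimal polynomial is
  m_A(x) = Π_λ (x − λ)^{k_λ}
where k_λ is the size of the *largest* Jordan block for λ (equivalently, the smallest k with (A − λI)^k v = 0 for every generalised eigenvector v of λ).

  λ = 2: largest Jordan block has size 2, contributing (x − 2)^2

So m_A(x) = (x - 2)^2 = x^2 - 4*x + 4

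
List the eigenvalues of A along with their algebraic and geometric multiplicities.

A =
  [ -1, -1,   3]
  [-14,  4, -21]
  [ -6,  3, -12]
λ = -3: alg = 3, geom = 2

Step 1 — factor the characteristic polynomial to read off the algebraic multiplicities:
  χ_A(x) = (x + 3)^3

Step 2 — compute geometric multiplicities via the rank-nullity identity g(λ) = n − rank(A − λI):
  rank(A − (-3)·I) = 1, so dim ker(A − (-3)·I) = n − 1 = 2

Summary:
  λ = -3: algebraic multiplicity = 3, geometric multiplicity = 2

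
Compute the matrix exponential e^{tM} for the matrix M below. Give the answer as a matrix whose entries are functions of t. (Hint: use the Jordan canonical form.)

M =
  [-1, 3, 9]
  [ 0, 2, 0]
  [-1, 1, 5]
e^{tM} =
  [-3*t*exp(2*t) + exp(2*t), 3*t*exp(2*t), 9*t*exp(2*t)]
  [0, exp(2*t), 0]
  [-t*exp(2*t), t*exp(2*t), 3*t*exp(2*t) + exp(2*t)]

Strategy: write M = P · J · P⁻¹ where J is a Jordan canonical form, so e^{tM} = P · e^{tJ} · P⁻¹, and e^{tJ} can be computed block-by-block.

M has Jordan form
J =
  [2, 1, 0]
  [0, 2, 0]
  [0, 0, 2]
(up to reordering of blocks).

Per-block formulas:
  For a 2×2 Jordan block J_2(2): exp(t · J_2(2)) = e^(2t)·(I + t·N), where N is the 2×2 nilpotent shift.
  For a 1×1 block at λ = 2: exp(t · [2]) = [e^(2t)].

After assembling e^{tJ} and conjugating by P, we get:

e^{tM} =
  [-3*t*exp(2*t) + exp(2*t), 3*t*exp(2*t), 9*t*exp(2*t)]
  [0, exp(2*t), 0]
  [-t*exp(2*t), t*exp(2*t), 3*t*exp(2*t) + exp(2*t)]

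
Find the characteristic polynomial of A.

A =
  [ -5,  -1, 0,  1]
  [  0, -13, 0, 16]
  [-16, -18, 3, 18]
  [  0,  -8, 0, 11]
x^4 + 4*x^3 - 26*x^2 - 60*x + 225

Expanding det(x·I − A) (e.g. by cofactor expansion or by noting that A is similar to its Jordan form J, which has the same characteristic polynomial as A) gives
  χ_A(x) = x^4 + 4*x^3 - 26*x^2 - 60*x + 225
which factors as (x - 3)^2*(x + 5)^2. The eigenvalues (with algebraic multiplicities) are λ = -5 with multiplicity 2, λ = 3 with multiplicity 2.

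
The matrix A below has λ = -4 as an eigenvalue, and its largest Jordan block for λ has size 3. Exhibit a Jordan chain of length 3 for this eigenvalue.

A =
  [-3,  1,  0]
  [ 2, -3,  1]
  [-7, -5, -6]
A Jordan chain for λ = -4 of length 3:
v_1 = (3, -3, -3)ᵀ
v_2 = (1, 2, -7)ᵀ
v_3 = (1, 0, 0)ᵀ

Let N = A − (-4)·I. We want v_3 with N^3 v_3 = 0 but N^2 v_3 ≠ 0; then v_{j-1} := N · v_j for j = 3, …, 2.

Pick v_3 = (1, 0, 0)ᵀ.
Then v_2 = N · v_3 = (1, 2, -7)ᵀ.
Then v_1 = N · v_2 = (3, -3, -3)ᵀ.

Sanity check: (A − (-4)·I) v_1 = (0, 0, 0)ᵀ = 0. ✓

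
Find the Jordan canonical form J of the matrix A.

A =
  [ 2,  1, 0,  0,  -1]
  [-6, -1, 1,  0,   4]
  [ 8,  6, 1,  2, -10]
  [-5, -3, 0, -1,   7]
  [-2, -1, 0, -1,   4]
J_3(1) ⊕ J_2(1)

The characteristic polynomial is
  det(x·I − A) = x^5 - 5*x^4 + 10*x^3 - 10*x^2 + 5*x - 1 = (x - 1)^5

Eigenvalues and multiplicities (the geometric multiplicity of λ is n − rank(A − λI), which equals the number of Jordan blocks for λ):
  λ = 1: algebraic multiplicity = 5, geometric multiplicity = 2

Determining the block sizes for each eigenvalue:
  λ = 1: with am = 5 and gm = 2, the partition is not yet determined (e.g. several partitions of 5 into 2 parts exist). Let N = A − (1)·I. Computing rank(N^1) = 3, rank(N^2) = 1, rank(N^3) = 0; the number of blocks of size ≥ j is rank(N^{j−1}) − rank(N^j), giving [2, 2, 1]. So we have 1 block(s) of size 3, 1 block(s) of size 2 → block sizes [3, 2]

Assembling the blocks gives a Jordan form
J =
  [1, 1, 0, 0, 0]
  [0, 1, 1, 0, 0]
  [0, 0, 1, 0, 0]
  [0, 0, 0, 1, 1]
  [0, 0, 0, 0, 1]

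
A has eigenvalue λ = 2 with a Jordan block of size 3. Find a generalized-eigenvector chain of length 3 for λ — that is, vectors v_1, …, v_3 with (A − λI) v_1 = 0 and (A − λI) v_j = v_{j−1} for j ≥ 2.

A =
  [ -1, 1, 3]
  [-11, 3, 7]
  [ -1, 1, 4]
A Jordan chain for λ = 2 of length 3:
v_1 = (-5, 15, -10)ᵀ
v_2 = (-3, -11, -1)ᵀ
v_3 = (1, 0, 0)ᵀ

Let N = A − (2)·I. We want v_3 with N^3 v_3 = 0 but N^2 v_3 ≠ 0; then v_{j-1} := N · v_j for j = 3, …, 2.

Pick v_3 = (1, 0, 0)ᵀ.
Then v_2 = N · v_3 = (-3, -11, -1)ᵀ.
Then v_1 = N · v_2 = (-5, 15, -10)ᵀ.

Sanity check: (A − (2)·I) v_1 = (0, 0, 0)ᵀ = 0. ✓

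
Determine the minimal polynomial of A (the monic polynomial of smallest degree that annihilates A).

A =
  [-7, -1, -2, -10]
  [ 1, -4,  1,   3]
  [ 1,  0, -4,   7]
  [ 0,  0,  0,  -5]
x^3 + 15*x^2 + 75*x + 125

The characteristic polynomial is χ_A(x) = (x + 5)^4, so the eigenvalues are known. The minimal polynomial is
  m_A(x) = Π_λ (x − λ)^{k_λ}
where k_λ is the size of the *largest* Jordan block for λ (equivalently, the smallest k with (A − λI)^k v = 0 for every generalised eigenvector v of λ).

  λ = -5: largest Jordan block has size 3, contributing (x + 5)^3

So m_A(x) = (x + 5)^3 = x^3 + 15*x^2 + 75*x + 125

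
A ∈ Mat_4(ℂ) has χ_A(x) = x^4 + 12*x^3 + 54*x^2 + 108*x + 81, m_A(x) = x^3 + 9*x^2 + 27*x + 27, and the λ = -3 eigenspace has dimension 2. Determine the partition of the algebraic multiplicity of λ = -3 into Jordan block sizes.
Block sizes for λ = -3: [3, 1]

Step 1 — from the characteristic polynomial, algebraic multiplicity of λ = -3 is 4. From dim ker(A − (-3)·I) = 2, there are exactly 2 Jordan blocks for λ = -3.
Step 2 — from the minimal polynomial, the factor (x + 3)^3 tells us the largest block for λ = -3 has size 3.
Step 3 — with total size 4, 2 blocks, and largest block 3, the block sizes (in nonincreasing order) are [3, 1].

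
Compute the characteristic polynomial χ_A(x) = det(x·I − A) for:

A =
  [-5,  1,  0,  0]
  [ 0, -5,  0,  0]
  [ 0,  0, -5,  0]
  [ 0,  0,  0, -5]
x^4 + 20*x^3 + 150*x^2 + 500*x + 625

Expanding det(x·I − A) (e.g. by cofactor expansion or by noting that A is similar to its Jordan form J, which has the same characteristic polynomial as A) gives
  χ_A(x) = x^4 + 20*x^3 + 150*x^2 + 500*x + 625
which factors as (x + 5)^4. The eigenvalues (with algebraic multiplicities) are λ = -5 with multiplicity 4.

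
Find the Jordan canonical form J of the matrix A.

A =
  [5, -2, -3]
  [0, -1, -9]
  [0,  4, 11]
J_2(5) ⊕ J_1(5)

The characteristic polynomial is
  det(x·I − A) = x^3 - 15*x^2 + 75*x - 125 = (x - 5)^3

Eigenvalues and multiplicities (the geometric multiplicity of λ is n − rank(A − λI), which equals the number of Jordan blocks for λ):
  λ = 5: algebraic multiplicity = 3, geometric multiplicity = 2

Determining the block sizes for each eigenvalue:
  λ = 5: 2 blocks summing to 3 forces exactly one block of size 2 and the rest size 1 → block sizes [2, 1]

Assembling the blocks gives a Jordan form
J =
  [5, 1, 0]
  [0, 5, 0]
  [0, 0, 5]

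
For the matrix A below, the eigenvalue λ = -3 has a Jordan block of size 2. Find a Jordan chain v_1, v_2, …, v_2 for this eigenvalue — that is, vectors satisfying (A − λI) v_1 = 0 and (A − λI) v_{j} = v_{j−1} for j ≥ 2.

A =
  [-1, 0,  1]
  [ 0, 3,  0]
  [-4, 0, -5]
A Jordan chain for λ = -3 of length 2:
v_1 = (2, 0, -4)ᵀ
v_2 = (1, 0, 0)ᵀ

Let N = A − (-3)·I. We want v_2 with N^2 v_2 = 0 but N^1 v_2 ≠ 0; then v_{j-1} := N · v_j for j = 2, …, 2.

Pick v_2 = (1, 0, 0)ᵀ.
Then v_1 = N · v_2 = (2, 0, -4)ᵀ.

Sanity check: (A − (-3)·I) v_1 = (0, 0, 0)ᵀ = 0. ✓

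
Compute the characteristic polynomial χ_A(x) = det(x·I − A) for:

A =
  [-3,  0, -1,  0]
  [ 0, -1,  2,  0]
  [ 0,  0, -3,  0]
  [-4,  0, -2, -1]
x^4 + 8*x^3 + 22*x^2 + 24*x + 9

Expanding det(x·I − A) (e.g. by cofactor expansion or by noting that A is similar to its Jordan form J, which has the same characteristic polynomial as A) gives
  χ_A(x) = x^4 + 8*x^3 + 22*x^2 + 24*x + 9
which factors as (x + 1)^2*(x + 3)^2. The eigenvalues (with algebraic multiplicities) are λ = -3 with multiplicity 2, λ = -1 with multiplicity 2.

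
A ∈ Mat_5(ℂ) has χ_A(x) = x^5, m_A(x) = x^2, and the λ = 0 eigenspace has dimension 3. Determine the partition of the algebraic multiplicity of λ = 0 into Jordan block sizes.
Block sizes for λ = 0: [2, 2, 1]

Step 1 — from the characteristic polynomial, algebraic multiplicity of λ = 0 is 5. From dim ker(A − (0)·I) = 3, there are exactly 3 Jordan blocks for λ = 0.
Step 2 — from the minimal polynomial, the factor (x − 0)^2 tells us the largest block for λ = 0 has size 2.
Step 3 — with total size 5, 3 blocks, and largest block 2, the block sizes (in nonincreasing order) are [2, 2, 1].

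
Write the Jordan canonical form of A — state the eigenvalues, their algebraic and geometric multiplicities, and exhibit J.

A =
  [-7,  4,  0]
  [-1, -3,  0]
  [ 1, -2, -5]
J_2(-5) ⊕ J_1(-5)

The characteristic polynomial is
  det(x·I − A) = x^3 + 15*x^2 + 75*x + 125 = (x + 5)^3

Eigenvalues and multiplicities (the geometric multiplicity of λ is n − rank(A − λI), which equals the number of Jordan blocks for λ):
  λ = -5: algebraic multiplicity = 3, geometric multiplicity = 2

Determining the block sizes for each eigenvalue:
  λ = -5: 2 blocks summing to 3 forces exactly one block of size 2 and the rest size 1 → block sizes [2, 1]

Assembling the blocks gives a Jordan form
J =
  [-5,  1,  0]
  [ 0, -5,  0]
  [ 0,  0, -5]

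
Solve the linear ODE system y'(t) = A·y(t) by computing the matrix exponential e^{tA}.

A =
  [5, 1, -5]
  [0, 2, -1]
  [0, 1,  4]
e^{tA} =
  [exp(5*t), 3*t*exp(3*t) - exp(5*t) + exp(3*t), 3*t*exp(3*t) - 4*exp(5*t) + 4*exp(3*t)]
  [0, -t*exp(3*t) + exp(3*t), -t*exp(3*t)]
  [0, t*exp(3*t), t*exp(3*t) + exp(3*t)]

Strategy: write A = P · J · P⁻¹ where J is a Jordan canonical form, so e^{tA} = P · e^{tJ} · P⁻¹, and e^{tJ} can be computed block-by-block.

A has Jordan form
J =
  [3, 1, 0]
  [0, 3, 0]
  [0, 0, 5]
(up to reordering of blocks).

Per-block formulas:
  For a 1×1 block at λ = 5: exp(t · [5]) = [e^(5t)].
  For a 2×2 Jordan block J_2(3): exp(t · J_2(3)) = e^(3t)·(I + t·N), where N is the 2×2 nilpotent shift.

After assembling e^{tJ} and conjugating by P, we get:

e^{tA} =
  [exp(5*t), 3*t*exp(3*t) - exp(5*t) + exp(3*t), 3*t*exp(3*t) - 4*exp(5*t) + 4*exp(3*t)]
  [0, -t*exp(3*t) + exp(3*t), -t*exp(3*t)]
  [0, t*exp(3*t), t*exp(3*t) + exp(3*t)]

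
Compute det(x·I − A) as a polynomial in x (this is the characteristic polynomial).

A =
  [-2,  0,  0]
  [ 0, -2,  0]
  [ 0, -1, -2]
x^3 + 6*x^2 + 12*x + 8

Expanding det(x·I − A) (e.g. by cofactor expansion or by noting that A is similar to its Jordan form J, which has the same characteristic polynomial as A) gives
  χ_A(x) = x^3 + 6*x^2 + 12*x + 8
which factors as (x + 2)^3. The eigenvalues (with algebraic multiplicities) are λ = -2 with multiplicity 3.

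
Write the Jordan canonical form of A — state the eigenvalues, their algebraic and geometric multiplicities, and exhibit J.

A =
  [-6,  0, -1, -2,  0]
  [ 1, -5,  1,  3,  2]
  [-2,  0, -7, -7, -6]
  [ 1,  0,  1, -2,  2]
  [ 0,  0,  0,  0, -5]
J_3(-5) ⊕ J_1(-5) ⊕ J_1(-5)

The characteristic polynomial is
  det(x·I − A) = x^5 + 25*x^4 + 250*x^3 + 1250*x^2 + 3125*x + 3125 = (x + 5)^5

Eigenvalues and multiplicities (the geometric multiplicity of λ is n − rank(A − λI), which equals the number of Jordan blocks for λ):
  λ = -5: algebraic multiplicity = 5, geometric multiplicity = 3

Determining the block sizes for each eigenvalue:
  λ = -5: with am = 5 and gm = 3, the partition is not yet determined (e.g. several partitions of 5 into 3 parts exist). Let N = A − (-5)·I. Computing rank(N^1) = 2, rank(N^2) = 1, rank(N^3) = 0; the number of blocks of size ≥ j is rank(N^{j−1}) − rank(N^j), giving [3, 1, 1]. So we have 1 block(s) of size 3, 2 block(s) of size 1 → block sizes [3, 1, 1]

Assembling the blocks gives a Jordan form
J =
  [-5,  1,  0,  0,  0]
  [ 0, -5,  1,  0,  0]
  [ 0,  0, -5,  0,  0]
  [ 0,  0,  0, -5,  0]
  [ 0,  0,  0,  0, -5]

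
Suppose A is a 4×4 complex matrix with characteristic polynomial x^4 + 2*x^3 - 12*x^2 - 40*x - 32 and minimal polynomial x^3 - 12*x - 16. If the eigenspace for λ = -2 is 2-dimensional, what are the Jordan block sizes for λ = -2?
Block sizes for λ = -2: [2, 1]

Step 1 — from the characteristic polynomial, algebraic multiplicity of λ = -2 is 3. From dim ker(A − (-2)·I) = 2, there are exactly 2 Jordan blocks for λ = -2.
Step 2 — from the minimal polynomial, the factor (x + 2)^2 tells us the largest block for λ = -2 has size 2.
Step 3 — with total size 3, 2 blocks, and largest block 2, the block sizes (in nonincreasing order) are [2, 1].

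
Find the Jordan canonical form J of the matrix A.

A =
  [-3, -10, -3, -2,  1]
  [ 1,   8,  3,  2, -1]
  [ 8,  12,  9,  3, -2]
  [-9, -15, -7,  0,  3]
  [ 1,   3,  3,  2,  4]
J_1(-2) ⊕ J_3(5) ⊕ J_1(5)

The characteristic polynomial is
  det(x·I − A) = x^5 - 18*x^4 + 110*x^3 - 200*x^2 - 375*x + 1250 = (x - 5)^4*(x + 2)

Eigenvalues and multiplicities (the geometric multiplicity of λ is n − rank(A − λI), which equals the number of Jordan blocks for λ):
  λ = -2: algebraic multiplicity = 1, geometric multiplicity = 1
  λ = 5: algebraic multiplicity = 4, geometric multiplicity = 2

Determining the block sizes for each eigenvalue:
  λ = -2: one block (gm = 1), so the single block has size am = 1 → block sizes [1]
  λ = 5: with am = 4 and gm = 2, the partition is not yet determined (e.g. several partitions of 4 into 2 parts exist). Let N = A − (5)·I. Computing rank(N^1) = 3, rank(N^2) = 2, rank(N^3) = 1; the number of blocks of size ≥ j is rank(N^{j−1}) − rank(N^j), giving [2, 1, 1]. So we have 1 block(s) of size 3, 1 block(s) of size 1 → block sizes [3, 1]

Assembling the blocks gives a Jordan form
J =
  [-2, 0, 0, 0, 0]
  [ 0, 5, 1, 0, 0]
  [ 0, 0, 5, 1, 0]
  [ 0, 0, 0, 5, 0]
  [ 0, 0, 0, 0, 5]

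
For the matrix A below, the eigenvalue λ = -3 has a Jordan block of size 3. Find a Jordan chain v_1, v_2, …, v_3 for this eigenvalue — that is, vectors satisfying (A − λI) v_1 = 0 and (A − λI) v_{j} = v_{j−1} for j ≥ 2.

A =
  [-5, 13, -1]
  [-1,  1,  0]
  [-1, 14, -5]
A Jordan chain for λ = -3 of length 3:
v_1 = (-8, -2, -10)ᵀ
v_2 = (-2, -1, -1)ᵀ
v_3 = (1, 0, 0)ᵀ

Let N = A − (-3)·I. We want v_3 with N^3 v_3 = 0 but N^2 v_3 ≠ 0; then v_{j-1} := N · v_j for j = 3, …, 2.

Pick v_3 = (1, 0, 0)ᵀ.
Then v_2 = N · v_3 = (-2, -1, -1)ᵀ.
Then v_1 = N · v_2 = (-8, -2, -10)ᵀ.

Sanity check: (A − (-3)·I) v_1 = (0, 0, 0)ᵀ = 0. ✓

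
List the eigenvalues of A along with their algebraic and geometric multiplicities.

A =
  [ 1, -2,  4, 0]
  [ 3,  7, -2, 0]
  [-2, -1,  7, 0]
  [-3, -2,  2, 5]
λ = 5: alg = 4, geom = 2

Step 1 — factor the characteristic polynomial to read off the algebraic multiplicities:
  χ_A(x) = (x - 5)^4

Step 2 — compute geometric multiplicities via the rank-nullity identity g(λ) = n − rank(A − λI):
  rank(A − (5)·I) = 2, so dim ker(A − (5)·I) = n − 2 = 2

Summary:
  λ = 5: algebraic multiplicity = 4, geometric multiplicity = 2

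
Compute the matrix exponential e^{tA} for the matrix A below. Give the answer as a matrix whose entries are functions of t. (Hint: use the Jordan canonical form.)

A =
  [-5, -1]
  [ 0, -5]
e^{tA} =
  [exp(-5*t), -t*exp(-5*t)]
  [0, exp(-5*t)]

Strategy: write A = P · J · P⁻¹ where J is a Jordan canonical form, so e^{tA} = P · e^{tJ} · P⁻¹, and e^{tJ} can be computed block-by-block.

A has Jordan form
J =
  [-5,  1]
  [ 0, -5]
(up to reordering of blocks).

Per-block formulas:
  For a 2×2 Jordan block J_2(-5): exp(t · J_2(-5)) = e^(-5t)·(I + t·N), where N is the 2×2 nilpotent shift.

After assembling e^{tJ} and conjugating by P, we get:

e^{tA} =
  [exp(-5*t), -t*exp(-5*t)]
  [0, exp(-5*t)]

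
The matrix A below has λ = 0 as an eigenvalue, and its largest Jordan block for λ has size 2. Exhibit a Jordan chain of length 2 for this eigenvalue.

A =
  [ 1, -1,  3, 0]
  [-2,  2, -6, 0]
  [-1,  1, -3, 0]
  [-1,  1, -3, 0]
A Jordan chain for λ = 0 of length 2:
v_1 = (1, -2, -1, -1)ᵀ
v_2 = (1, 0, 0, 0)ᵀ

Let N = A − (0)·I. We want v_2 with N^2 v_2 = 0 but N^1 v_2 ≠ 0; then v_{j-1} := N · v_j for j = 2, …, 2.

Pick v_2 = (1, 0, 0, 0)ᵀ.
Then v_1 = N · v_2 = (1, -2, -1, -1)ᵀ.

Sanity check: (A − (0)·I) v_1 = (0, 0, 0, 0)ᵀ = 0. ✓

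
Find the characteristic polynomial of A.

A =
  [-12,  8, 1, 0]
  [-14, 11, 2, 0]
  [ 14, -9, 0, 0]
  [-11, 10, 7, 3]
x^4 - 2*x^3 - 19*x^2 + 68*x - 60

Expanding det(x·I − A) (e.g. by cofactor expansion or by noting that A is similar to its Jordan form J, which has the same characteristic polynomial as A) gives
  χ_A(x) = x^4 - 2*x^3 - 19*x^2 + 68*x - 60
which factors as (x - 3)*(x - 2)^2*(x + 5). The eigenvalues (with algebraic multiplicities) are λ = -5 with multiplicity 1, λ = 2 with multiplicity 2, λ = 3 with multiplicity 1.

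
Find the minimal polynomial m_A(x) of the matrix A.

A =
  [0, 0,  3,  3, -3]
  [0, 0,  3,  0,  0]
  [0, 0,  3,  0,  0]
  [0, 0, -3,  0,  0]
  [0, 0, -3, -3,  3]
x^2 - 3*x

The characteristic polynomial is χ_A(x) = x^3*(x - 3)^2, so the eigenvalues are known. The minimal polynomial is
  m_A(x) = Π_λ (x − λ)^{k_λ}
where k_λ is the size of the *largest* Jordan block for λ (equivalently, the smallest k with (A − λI)^k v = 0 for every generalised eigenvector v of λ).

  λ = 0: largest Jordan block has size 1, contributing (x − 0)
  λ = 3: largest Jordan block has size 1, contributing (x − 3)

So m_A(x) = x*(x - 3) = x^2 - 3*x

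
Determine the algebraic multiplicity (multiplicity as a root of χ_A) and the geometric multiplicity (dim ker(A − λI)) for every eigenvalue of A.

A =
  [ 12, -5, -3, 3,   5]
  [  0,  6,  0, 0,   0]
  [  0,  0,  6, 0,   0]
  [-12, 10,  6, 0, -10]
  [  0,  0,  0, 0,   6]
λ = 6: alg = 5, geom = 4

Step 1 — factor the characteristic polynomial to read off the algebraic multiplicities:
  χ_A(x) = (x - 6)^5

Step 2 — compute geometric multiplicities via the rank-nullity identity g(λ) = n − rank(A − λI):
  rank(A − (6)·I) = 1, so dim ker(A − (6)·I) = n − 1 = 4

Summary:
  λ = 6: algebraic multiplicity = 5, geometric multiplicity = 4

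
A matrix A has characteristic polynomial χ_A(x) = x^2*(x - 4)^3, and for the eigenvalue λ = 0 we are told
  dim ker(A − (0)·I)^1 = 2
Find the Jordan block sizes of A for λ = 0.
Block sizes for λ = 0: [1, 1]

From the dimensions of kernels of powers, the number of Jordan blocks of size at least j is d_j − d_{j−1} where d_j = dim ker(N^j) (with d_0 = 0). Computing the differences gives [2].
The number of blocks of size exactly k is (#blocks of size ≥ k) − (#blocks of size ≥ k + 1), so the partition is: 2 block(s) of size 1.
In nonincreasing order the block sizes are [1, 1].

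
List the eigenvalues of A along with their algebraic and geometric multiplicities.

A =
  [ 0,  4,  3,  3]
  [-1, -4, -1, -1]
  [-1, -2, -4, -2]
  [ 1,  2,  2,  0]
λ = -2: alg = 4, geom = 2

Step 1 — factor the characteristic polynomial to read off the algebraic multiplicities:
  χ_A(x) = (x + 2)^4

Step 2 — compute geometric multiplicities via the rank-nullity identity g(λ) = n − rank(A − λI):
  rank(A − (-2)·I) = 2, so dim ker(A − (-2)·I) = n − 2 = 2

Summary:
  λ = -2: algebraic multiplicity = 4, geometric multiplicity = 2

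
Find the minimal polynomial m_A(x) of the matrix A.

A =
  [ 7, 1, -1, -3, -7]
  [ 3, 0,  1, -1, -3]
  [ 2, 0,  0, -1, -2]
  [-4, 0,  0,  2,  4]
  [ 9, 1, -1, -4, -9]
x^3

The characteristic polynomial is χ_A(x) = x^5, so the eigenvalues are known. The minimal polynomial is
  m_A(x) = Π_λ (x − λ)^{k_λ}
where k_λ is the size of the *largest* Jordan block for λ (equivalently, the smallest k with (A − λI)^k v = 0 for every generalised eigenvector v of λ).

  λ = 0: largest Jordan block has size 3, contributing (x − 0)^3

So m_A(x) = x^3 = x^3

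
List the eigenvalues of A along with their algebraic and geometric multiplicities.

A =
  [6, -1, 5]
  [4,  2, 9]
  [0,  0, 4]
λ = 4: alg = 3, geom = 1

Step 1 — factor the characteristic polynomial to read off the algebraic multiplicities:
  χ_A(x) = (x - 4)^3

Step 2 — compute geometric multiplicities via the rank-nullity identity g(λ) = n − rank(A − λI):
  rank(A − (4)·I) = 2, so dim ker(A − (4)·I) = n − 2 = 1

Summary:
  λ = 4: algebraic multiplicity = 3, geometric multiplicity = 1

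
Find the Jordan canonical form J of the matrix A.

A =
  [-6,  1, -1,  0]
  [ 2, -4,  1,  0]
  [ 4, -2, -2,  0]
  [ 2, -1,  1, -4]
J_3(-4) ⊕ J_1(-4)

The characteristic polynomial is
  det(x·I − A) = x^4 + 16*x^3 + 96*x^2 + 256*x + 256 = (x + 4)^4

Eigenvalues and multiplicities (the geometric multiplicity of λ is n − rank(A − λI), which equals the number of Jordan blocks for λ):
  λ = -4: algebraic multiplicity = 4, geometric multiplicity = 2

Determining the block sizes for each eigenvalue:
  λ = -4: with am = 4 and gm = 2, the partition is not yet determined (e.g. several partitions of 4 into 2 parts exist). Let N = A − (-4)·I. Computing rank(N^1) = 2, rank(N^2) = 1, rank(N^3) = 0; the number of blocks of size ≥ j is rank(N^{j−1}) − rank(N^j), giving [2, 1, 1]. So we have 1 block(s) of size 3, 1 block(s) of size 1 → block sizes [3, 1]

Assembling the blocks gives a Jordan form
J =
  [-4,  1,  0,  0]
  [ 0, -4,  1,  0]
  [ 0,  0, -4,  0]
  [ 0,  0,  0, -4]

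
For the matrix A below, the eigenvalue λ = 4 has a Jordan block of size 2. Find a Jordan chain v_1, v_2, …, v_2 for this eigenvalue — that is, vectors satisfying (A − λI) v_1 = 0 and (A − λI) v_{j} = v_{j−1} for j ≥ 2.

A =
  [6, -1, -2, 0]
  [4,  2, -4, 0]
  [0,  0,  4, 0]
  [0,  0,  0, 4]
A Jordan chain for λ = 4 of length 2:
v_1 = (2, 4, 0, 0)ᵀ
v_2 = (1, 0, 0, 0)ᵀ

Let N = A − (4)·I. We want v_2 with N^2 v_2 = 0 but N^1 v_2 ≠ 0; then v_{j-1} := N · v_j for j = 2, …, 2.

Pick v_2 = (1, 0, 0, 0)ᵀ.
Then v_1 = N · v_2 = (2, 4, 0, 0)ᵀ.

Sanity check: (A − (4)·I) v_1 = (0, 0, 0, 0)ᵀ = 0. ✓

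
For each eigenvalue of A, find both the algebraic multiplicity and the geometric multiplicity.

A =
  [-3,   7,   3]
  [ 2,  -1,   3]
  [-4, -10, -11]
λ = -5: alg = 3, geom = 1

Step 1 — factor the characteristic polynomial to read off the algebraic multiplicities:
  χ_A(x) = (x + 5)^3

Step 2 — compute geometric multiplicities via the rank-nullity identity g(λ) = n − rank(A − λI):
  rank(A − (-5)·I) = 2, so dim ker(A − (-5)·I) = n − 2 = 1

Summary:
  λ = -5: algebraic multiplicity = 3, geometric multiplicity = 1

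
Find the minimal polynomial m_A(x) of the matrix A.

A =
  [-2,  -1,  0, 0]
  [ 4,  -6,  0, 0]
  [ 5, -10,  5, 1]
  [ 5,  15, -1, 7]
x^4 - 4*x^3 - 44*x^2 + 96*x + 576

The characteristic polynomial is χ_A(x) = (x - 6)^2*(x + 4)^2, so the eigenvalues are known. The minimal polynomial is
  m_A(x) = Π_λ (x − λ)^{k_λ}
where k_λ is the size of the *largest* Jordan block for λ (equivalently, the smallest k with (A − λI)^k v = 0 for every generalised eigenvector v of λ).

  λ = -4: largest Jordan block has size 2, contributing (x + 4)^2
  λ = 6: largest Jordan block has size 2, contributing (x − 6)^2

So m_A(x) = (x - 6)^2*(x + 4)^2 = x^4 - 4*x^3 - 44*x^2 + 96*x + 576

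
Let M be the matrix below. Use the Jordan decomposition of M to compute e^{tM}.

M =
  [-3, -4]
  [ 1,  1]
e^{tM} =
  [-2*t*exp(-t) + exp(-t), -4*t*exp(-t)]
  [t*exp(-t), 2*t*exp(-t) + exp(-t)]

Strategy: write M = P · J · P⁻¹ where J is a Jordan canonical form, so e^{tM} = P · e^{tJ} · P⁻¹, and e^{tJ} can be computed block-by-block.

M has Jordan form
J =
  [-1,  1]
  [ 0, -1]
(up to reordering of blocks).

Per-block formulas:
  For a 2×2 Jordan block J_2(-1): exp(t · J_2(-1)) = e^(-1t)·(I + t·N), where N is the 2×2 nilpotent shift.

After assembling e^{tJ} and conjugating by P, we get:

e^{tM} =
  [-2*t*exp(-t) + exp(-t), -4*t*exp(-t)]
  [t*exp(-t), 2*t*exp(-t) + exp(-t)]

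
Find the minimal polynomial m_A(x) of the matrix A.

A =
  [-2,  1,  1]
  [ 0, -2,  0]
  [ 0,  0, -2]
x^2 + 4*x + 4

The characteristic polynomial is χ_A(x) = (x + 2)^3, so the eigenvalues are known. The minimal polynomial is
  m_A(x) = Π_λ (x − λ)^{k_λ}
where k_λ is the size of the *largest* Jordan block for λ (equivalently, the smallest k with (A − λI)^k v = 0 for every generalised eigenvector v of λ).

  λ = -2: largest Jordan block has size 2, contributing (x + 2)^2

So m_A(x) = (x + 2)^2 = x^2 + 4*x + 4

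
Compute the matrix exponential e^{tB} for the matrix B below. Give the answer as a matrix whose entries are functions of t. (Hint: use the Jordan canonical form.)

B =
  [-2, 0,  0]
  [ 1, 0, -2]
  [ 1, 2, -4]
e^{tB} =
  [exp(-2*t), 0, 0]
  [t*exp(-2*t), 2*t*exp(-2*t) + exp(-2*t), -2*t*exp(-2*t)]
  [t*exp(-2*t), 2*t*exp(-2*t), -2*t*exp(-2*t) + exp(-2*t)]

Strategy: write B = P · J · P⁻¹ where J is a Jordan canonical form, so e^{tB} = P · e^{tJ} · P⁻¹, and e^{tJ} can be computed block-by-block.

B has Jordan form
J =
  [-2,  1,  0]
  [ 0, -2,  0]
  [ 0,  0, -2]
(up to reordering of blocks).

Per-block formulas:
  For a 1×1 block at λ = -2: exp(t · [-2]) = [e^(-2t)].
  For a 2×2 Jordan block J_2(-2): exp(t · J_2(-2)) = e^(-2t)·(I + t·N), where N is the 2×2 nilpotent shift.

After assembling e^{tJ} and conjugating by P, we get:

e^{tB} =
  [exp(-2*t), 0, 0]
  [t*exp(-2*t), 2*t*exp(-2*t) + exp(-2*t), -2*t*exp(-2*t)]
  [t*exp(-2*t), 2*t*exp(-2*t), -2*t*exp(-2*t) + exp(-2*t)]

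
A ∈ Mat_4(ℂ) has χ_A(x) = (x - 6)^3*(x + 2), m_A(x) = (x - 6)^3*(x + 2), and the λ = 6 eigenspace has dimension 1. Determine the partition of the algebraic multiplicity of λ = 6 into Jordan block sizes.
Block sizes for λ = 6: [3]

Step 1 — from the characteristic polynomial, algebraic multiplicity of λ = 6 is 3. From dim ker(A − (6)·I) = 1, there are exactly 1 Jordan blocks for λ = 6.
Step 2 — from the minimal polynomial, the factor (x − 6)^3 tells us the largest block for λ = 6 has size 3.
Step 3 — with total size 3, 1 blocks, and largest block 3, the block sizes (in nonincreasing order) are [3].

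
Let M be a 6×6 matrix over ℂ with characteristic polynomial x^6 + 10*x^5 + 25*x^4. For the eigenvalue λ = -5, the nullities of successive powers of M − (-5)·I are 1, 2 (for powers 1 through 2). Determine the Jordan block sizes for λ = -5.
Block sizes for λ = -5: [2]

From the dimensions of kernels of powers, the number of Jordan blocks of size at least j is d_j − d_{j−1} where d_j = dim ker(N^j) (with d_0 = 0). Computing the differences gives [1, 1].
The number of blocks of size exactly k is (#blocks of size ≥ k) − (#blocks of size ≥ k + 1), so the partition is: 1 block(s) of size 2.
In nonincreasing order the block sizes are [2].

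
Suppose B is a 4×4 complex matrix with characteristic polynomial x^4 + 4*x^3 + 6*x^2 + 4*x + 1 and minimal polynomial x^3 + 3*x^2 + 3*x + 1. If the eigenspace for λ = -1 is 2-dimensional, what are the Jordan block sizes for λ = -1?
Block sizes for λ = -1: [3, 1]

Step 1 — from the characteristic polynomial, algebraic multiplicity of λ = -1 is 4. From dim ker(B − (-1)·I) = 2, there are exactly 2 Jordan blocks for λ = -1.
Step 2 — from the minimal polynomial, the factor (x + 1)^3 tells us the largest block for λ = -1 has size 3.
Step 3 — with total size 4, 2 blocks, and largest block 3, the block sizes (in nonincreasing order) are [3, 1].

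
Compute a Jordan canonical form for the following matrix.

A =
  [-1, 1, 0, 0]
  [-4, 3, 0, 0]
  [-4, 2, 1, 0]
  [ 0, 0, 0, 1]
J_2(1) ⊕ J_1(1) ⊕ J_1(1)

The characteristic polynomial is
  det(x·I − A) = x^4 - 4*x^3 + 6*x^2 - 4*x + 1 = (x - 1)^4

Eigenvalues and multiplicities (the geometric multiplicity of λ is n − rank(A − λI), which equals the number of Jordan blocks for λ):
  λ = 1: algebraic multiplicity = 4, geometric multiplicity = 3

Determining the block sizes for each eigenvalue:
  λ = 1: 3 blocks summing to 4 forces exactly one block of size 2 and the rest size 1 → block sizes [2, 1, 1]

Assembling the blocks gives a Jordan form
J =
  [1, 1, 0, 0]
  [0, 1, 0, 0]
  [0, 0, 1, 0]
  [0, 0, 0, 1]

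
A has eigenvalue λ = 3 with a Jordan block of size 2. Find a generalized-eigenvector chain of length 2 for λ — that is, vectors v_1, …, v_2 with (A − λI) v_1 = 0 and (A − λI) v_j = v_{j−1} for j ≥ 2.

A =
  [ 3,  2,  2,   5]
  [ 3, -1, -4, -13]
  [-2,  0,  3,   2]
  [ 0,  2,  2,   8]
A Jordan chain for λ = 3 of length 2:
v_1 = (-2, 7, -2, -2)ᵀ
v_2 = (1, -1, 0, 0)ᵀ

Let N = A − (3)·I. We want v_2 with N^2 v_2 = 0 but N^1 v_2 ≠ 0; then v_{j-1} := N · v_j for j = 2, …, 2.

Pick v_2 = (1, -1, 0, 0)ᵀ.
Then v_1 = N · v_2 = (-2, 7, -2, -2)ᵀ.

Sanity check: (A − (3)·I) v_1 = (0, 0, 0, 0)ᵀ = 0. ✓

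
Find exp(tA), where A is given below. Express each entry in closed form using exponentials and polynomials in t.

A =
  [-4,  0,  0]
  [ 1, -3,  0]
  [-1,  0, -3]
e^{tA} =
  [exp(-4*t), 0, 0]
  [exp(-3*t) - exp(-4*t), exp(-3*t), 0]
  [-exp(-3*t) + exp(-4*t), 0, exp(-3*t)]

Strategy: write A = P · J · P⁻¹ where J is a Jordan canonical form, so e^{tA} = P · e^{tJ} · P⁻¹, and e^{tJ} can be computed block-by-block.

A has Jordan form
J =
  [-4,  0,  0]
  [ 0, -3,  0]
  [ 0,  0, -3]
(up to reordering of blocks).

Per-block formulas:
  For a 1×1 block at λ = -3: exp(t · [-3]) = [e^(-3t)].
  For a 1×1 block at λ = -4: exp(t · [-4]) = [e^(-4t)].

After assembling e^{tJ} and conjugating by P, we get:

e^{tA} =
  [exp(-4*t), 0, 0]
  [exp(-3*t) - exp(-4*t), exp(-3*t), 0]
  [-exp(-3*t) + exp(-4*t), 0, exp(-3*t)]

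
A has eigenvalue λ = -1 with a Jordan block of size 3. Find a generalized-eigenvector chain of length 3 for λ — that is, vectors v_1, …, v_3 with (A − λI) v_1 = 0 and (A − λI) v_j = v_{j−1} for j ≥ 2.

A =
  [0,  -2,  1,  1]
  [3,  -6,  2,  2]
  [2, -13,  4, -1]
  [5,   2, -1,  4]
A Jordan chain for λ = -1 of length 3:
v_1 = (-3, -3, -6, 3)ᵀ
v_2 = (-2, -5, -13, 2)ᵀ
v_3 = (0, 1, 0, 0)ᵀ

Let N = A − (-1)·I. We want v_3 with N^3 v_3 = 0 but N^2 v_3 ≠ 0; then v_{j-1} := N · v_j for j = 3, …, 2.

Pick v_3 = (0, 1, 0, 0)ᵀ.
Then v_2 = N · v_3 = (-2, -5, -13, 2)ᵀ.
Then v_1 = N · v_2 = (-3, -3, -6, 3)ᵀ.

Sanity check: (A − (-1)·I) v_1 = (0, 0, 0, 0)ᵀ = 0. ✓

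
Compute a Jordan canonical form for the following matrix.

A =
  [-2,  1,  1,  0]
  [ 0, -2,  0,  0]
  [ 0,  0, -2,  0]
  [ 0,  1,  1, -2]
J_2(-2) ⊕ J_1(-2) ⊕ J_1(-2)

The characteristic polynomial is
  det(x·I − A) = x^4 + 8*x^3 + 24*x^2 + 32*x + 16 = (x + 2)^4

Eigenvalues and multiplicities (the geometric multiplicity of λ is n − rank(A − λI), which equals the number of Jordan blocks for λ):
  λ = -2: algebraic multiplicity = 4, geometric multiplicity = 3

Determining the block sizes for each eigenvalue:
  λ = -2: 3 blocks summing to 4 forces exactly one block of size 2 and the rest size 1 → block sizes [2, 1, 1]

Assembling the blocks gives a Jordan form
J =
  [-2,  1,  0,  0]
  [ 0, -2,  0,  0]
  [ 0,  0, -2,  0]
  [ 0,  0,  0, -2]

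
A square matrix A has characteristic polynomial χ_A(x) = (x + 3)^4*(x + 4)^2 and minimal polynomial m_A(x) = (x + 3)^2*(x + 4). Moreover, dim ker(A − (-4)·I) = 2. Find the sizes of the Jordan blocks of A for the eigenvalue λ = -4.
Block sizes for λ = -4: [1, 1]

Step 1 — from the characteristic polynomial, algebraic multiplicity of λ = -4 is 2. From dim ker(A − (-4)·I) = 2, there are exactly 2 Jordan blocks for λ = -4.
Step 2 — from the minimal polynomial, the factor (x + 4) tells us the largest block for λ = -4 has size 1.
Step 3 — with total size 2, 2 blocks, and largest block 1, the block sizes (in nonincreasing order) are [1, 1].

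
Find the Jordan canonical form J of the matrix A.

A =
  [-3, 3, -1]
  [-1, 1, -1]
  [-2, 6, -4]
J_2(-2) ⊕ J_1(-2)

The characteristic polynomial is
  det(x·I − A) = x^3 + 6*x^2 + 12*x + 8 = (x + 2)^3

Eigenvalues and multiplicities (the geometric multiplicity of λ is n − rank(A − λI), which equals the number of Jordan blocks for λ):
  λ = -2: algebraic multiplicity = 3, geometric multiplicity = 2

Determining the block sizes for each eigenvalue:
  λ = -2: 2 blocks summing to 3 forces exactly one block of size 2 and the rest size 1 → block sizes [2, 1]

Assembling the blocks gives a Jordan form
J =
  [-2,  1,  0]
  [ 0, -2,  0]
  [ 0,  0, -2]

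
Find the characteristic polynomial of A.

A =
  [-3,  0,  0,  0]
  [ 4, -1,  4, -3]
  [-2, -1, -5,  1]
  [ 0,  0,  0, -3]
x^4 + 12*x^3 + 54*x^2 + 108*x + 81

Expanding det(x·I − A) (e.g. by cofactor expansion or by noting that A is similar to its Jordan form J, which has the same characteristic polynomial as A) gives
  χ_A(x) = x^4 + 12*x^3 + 54*x^2 + 108*x + 81
which factors as (x + 3)^4. The eigenvalues (with algebraic multiplicities) are λ = -3 with multiplicity 4.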